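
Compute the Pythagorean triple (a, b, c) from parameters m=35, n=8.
(1161, 560, 1289)

Euclid's formula: a = m² - n², b = 2mn, c = m² + n²
m = 35, n = 8
a = 35² - 8² = 1225 - 64 = 1161
b = 2 × 35 × 8 = 560
c = 35² + 8² = 1225 + 64 = 1289
Verification: 1161² + 560² = 1347921 + 313600 = 1661521 = 1289² ✓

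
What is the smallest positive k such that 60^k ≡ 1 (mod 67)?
33

67 is prime, so ord(60) divides φ(67) = 66.
Divisors of 66: 1, 2, 3, 6, 11, 22, 33, 66.
Repeated squaring: 60^1 ≡ 60, 60^2 ≡ 49, 60^4 ≡ 56, 60^8 ≡ 54, 60^16 ≡ 35, 60^32 ≡ 19, 60^64 ≡ 26 (mod 67).
Test 60^d mod 67 for each divisor d in increasing order:
60^1 ≡ 60
60^2 ≡ 49
60^3 = 60^2·60^1 ≡ 59
60^6 = 60^4·60^2 ≡ 64
60^11 = 60^8·60^2·60^1 ≡ 37
60^22 = 60^16·60^4·60^2 ≡ 29
60^33 = 60^32·60^1 ≡ 1  ← first divisor giving 1
The order is 33.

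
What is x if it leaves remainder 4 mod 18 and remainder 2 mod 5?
22

Using Chinese Remainder Theorem:
M = 18 × 5 = 90
M1 = 5, M2 = 18
y1 = 5^(-1) mod 18 = 11
y2 = 18^(-1) mod 5 = 2
x = (4×5×11 + 2×18×2) mod 90 = 22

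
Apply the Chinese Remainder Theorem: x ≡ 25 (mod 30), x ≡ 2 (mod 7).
205

Using Chinese Remainder Theorem:
M = 30 × 7 = 210
M1 = 7, M2 = 30
y1 = 7^(-1) mod 30 = 13
y2 = 30^(-1) mod 7 = 4
x = (25×7×13 + 2×30×4) mod 210 = 205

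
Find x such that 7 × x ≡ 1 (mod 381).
109

gcd(7, 381) = 1, so the inverse exists.
Extended Euclidean algorithm on (381, 7):
381 = 54 × 7 + 3  ⟹  3 = (1)·381 + (-54)·7
7 = 2 × 3 + 1  ⟹  1 = (-2)·381 + (109)·7
So (109)·7 ≡ 1 (mod 381), i.e. 7^(-1) ≡ 109 (mod 381).
Check: 7 × 109 = 763 ≡ 1 (mod 381)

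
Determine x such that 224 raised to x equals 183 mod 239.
180

Baby-step giant-step with step n = ⌈√239⌉ = 16.
Baby steps 224^j mod 239 (j:value) for j=0..15: 0:1, 1:224, 2:225, 3:210, 4:196, 5:167, 6:124, 7:52, 8:176, 9:228, 10:165, 11:154, 12:80, 13:234, 14:75, 15:70.
Giant-step multiplier: 224^(-16) ≡ 224^(238-16) = 224^222 ≡ 150 (mod 239).
Giant steps γ_i = 183·150^i mod 239: γ_0=183, γ_1=204, γ_2=8, γ_3=5, γ_4=33, γ_5=170, γ_6=166, γ_7=44, γ_8=147, γ_9=62, γ_10=218, γ_11=196 (in table at j=4).
x = i·n + j = 11·16 + 4 = 180.
Check: 224^180 ≡ 183 (mod 239).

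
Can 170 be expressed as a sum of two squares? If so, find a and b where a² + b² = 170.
1² + 13² (a=1, b=13)

Factorization: 170 = 2 × 5 × 17
By Fermat: n is sum of two squares iff every prime p ≡ 3 (mod 4) appears to even power.
All primes ≡ 3 (mod 4) appear to even power.
Search a = 0, 1, 2, … for 170 - a² a perfect square: first hit at a = 1: 170 - 1 = 169 = 13².
170 = 1² + 13² = 1 + 169 ✓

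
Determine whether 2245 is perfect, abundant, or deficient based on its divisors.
deficient

Proper divisors of 2245: sum = 1 + 5 + 449 = 455
Since 455 < 2245, 2245 is deficient.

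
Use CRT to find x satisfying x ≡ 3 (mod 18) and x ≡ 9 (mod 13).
165

Using Chinese Remainder Theorem:
M = 18 × 13 = 234
M1 = 13, M2 = 18
y1 = 13^(-1) mod 18 = 7
y2 = 18^(-1) mod 13 = 8
x = (3×13×7 + 9×18×8) mod 234 = 165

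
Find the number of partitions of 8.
22

p(n) counts ways to write n as a sum of positive integers (order ignored).
Examples: 8; 7 + 1; 6 + 2; 6 + 1 + 1; 5 + 3; ... (22 total)
p(8) = 22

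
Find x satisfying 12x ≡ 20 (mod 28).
x ≡ 4 (mod 7)

gcd(12, 28) = 4, which divides 20, so solutions exist.
Divide through by 4: 3x ≡ 5 (mod 7).
Find 3^(-1) mod 7 by the extended Euclidean algorithm:
7 = 2 × 3 + 1  ⟹  1 = (1)·7 + (-2)·3
So (-2)·3 ≡ 1 (mod 7), i.e. 3^(-1) ≡ -2 ≡ 5 (mod 7).
x ≡ 5 × 5 = 25 ≡ 4 (mod 7).
Check: 12 × 4 = 48 ≡ 20 (mod 28).
x ≡ 4 (mod 7), giving 4 solutions mod 28.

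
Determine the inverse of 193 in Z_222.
199

gcd(193, 222) = 1, so the inverse exists.
Extended Euclidean algorithm on (222, 193):
222 = 1 × 193 + 29  ⟹  29 = (1)·222 + (-1)·193
193 = 6 × 29 + 19  ⟹  19 = (-6)·222 + (7)·193
29 = 1 × 19 + 10  ⟹  10 = (7)·222 + (-8)·193
19 = 1 × 10 + 9  ⟹  9 = (-13)·222 + (15)·193
10 = 1 × 9 + 1  ⟹  1 = (20)·222 + (-23)·193
So (-23)·193 ≡ 1 (mod 222), i.e. 193^(-1) ≡ -23 ≡ 199 (mod 222).
Check: 193 × 199 = 38407 ≡ 1 (mod 222)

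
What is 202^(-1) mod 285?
103

gcd(202, 285) = 1, so the inverse exists.
Extended Euclidean algorithm on (285, 202):
285 = 1 × 202 + 83  ⟹  83 = (1)·285 + (-1)·202
202 = 2 × 83 + 36  ⟹  36 = (-2)·285 + (3)·202
83 = 2 × 36 + 11  ⟹  11 = (5)·285 + (-7)·202
36 = 3 × 11 + 3  ⟹  3 = (-17)·285 + (24)·202
11 = 3 × 3 + 2  ⟹  2 = (56)·285 + (-79)·202
3 = 1 × 2 + 1  ⟹  1 = (-73)·285 + (103)·202
So (103)·202 ≡ 1 (mod 285), i.e. 202^(-1) ≡ 103 (mod 285).
Check: 202 × 103 = 20806 ≡ 1 (mod 285)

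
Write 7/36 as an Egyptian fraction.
1/6 + 1/36

Greedy algorithm:
7/36: ceiling(36/7) = 6, use 1/6
1/36: ceiling(36/1) = 36, use 1/36
Result: 7/36 = 1/6 + 1/36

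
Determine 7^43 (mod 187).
167

Repeated squaring. Binary of 43 = 101011.
7^1 ≡ 7 (mod 187); 7^2 ≡ 49 (mod 187); 7^4 ≡ 157 (mod 187); 7^8 ≡ 152 (mod 187); 7^16 ≡ 103 (mod 187); 7^32 ≡ 137 (mod 187)
7^43 = 7^1 × 7^2 × 7^8 × 7^32 ≡ 167 (mod 187)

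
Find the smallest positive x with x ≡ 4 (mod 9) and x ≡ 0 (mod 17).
85

Using Chinese Remainder Theorem:
M = 9 × 17 = 153
M1 = 17, M2 = 9
y1 = 17^(-1) mod 9 = 8
y2 = 9^(-1) mod 17 = 2
x = (4×17×8 + 0×9×2) mod 153 = 85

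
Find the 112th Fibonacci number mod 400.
219

Matrix identity: Q^n = [[F_(n+1), F_n], [F_n, F_(n-1)]] with Q = [[1,1],[1,0]].
n = 112 = 1110000₂. Square-and-multiply, entries mod 400:
Q^1 = [[1,1],[1,0]]
Q^3 = (Q^1)²·Q = [[3,2],[2,1]]
Q^7 = (Q^3)²·Q = [[21,13],[13,8]]
Q^14 = (Q^7)² = [[210,377],[377,233]]
Q^28 = (Q^14)² = [[229,211],[211,18]]
Q^56 = (Q^28)² = [[162,117],[117,45]]
Q^112 = (Q^56)² = [[333,219],[219,114]]
F_112 mod 400 = Q^112[0][1] = 219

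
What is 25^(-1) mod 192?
169

gcd(25, 192) = 1, so the inverse exists.
Extended Euclidean algorithm on (192, 25):
192 = 7 × 25 + 17  ⟹  17 = (1)·192 + (-7)·25
25 = 1 × 17 + 8  ⟹  8 = (-1)·192 + (8)·25
17 = 2 × 8 + 1  ⟹  1 = (3)·192 + (-23)·25
So (-23)·25 ≡ 1 (mod 192), i.e. 25^(-1) ≡ -23 ≡ 169 (mod 192).
Check: 25 × 169 = 4225 ≡ 1 (mod 192)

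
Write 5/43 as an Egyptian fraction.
1/9 + 1/194 + 1/75078

Greedy algorithm:
5/43: ceiling(43/5) = 9, use 1/9
2/387: ceiling(387/2) = 194, use 1/194
1/75078: ceiling(75078/1) = 75078, use 1/75078
Result: 5/43 = 1/9 + 1/194 + 1/75078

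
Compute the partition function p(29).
4565

p(n) counts ways to write n as a sum of positive integers (order ignored).
Euler's pentagonal recurrence: p(k) = p(k-1) + p(k-2) - p(k-5) - p(k-7) + p(k-12) + p(k-15) - ... (offsets j(3j∓1)/2, signs ++--, p(0)=1, p(<0)=0).
DP table for k = 0..28: p(0)=1, p(1)=1, p(2)=2, p(3)=3, p(4)=5, p(5)=7, p(6)=11, p(7)=15, p(8)=22, p(9)=30, p(10)=42, p(11)=56, p(12)=77, p(13)=101, p(14)=135, p(15)=176, p(16)=231, p(17)=297, p(18)=385, p(19)=490, p(20)=627, p(21)=792, p(22)=1002, p(23)=1255, p(24)=1575, p(25)=1958, p(26)=2436, p(27)=3010, p(28)=3718.
Final step: p(29) = p(28) + p(27) - p(24) - p(22) + p(17) + p(14) - p(7) - p(3)
= 3718 + 3010 - 1575 - 1002 + 297 + 135 - 15 - 3
= 4565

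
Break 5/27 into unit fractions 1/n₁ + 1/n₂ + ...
1/6 + 1/54

Greedy algorithm:
5/27: ceiling(27/5) = 6, use 1/6
1/54: ceiling(54/1) = 54, use 1/54
Result: 5/27 = 1/6 + 1/54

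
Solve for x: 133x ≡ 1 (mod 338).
61

gcd(133, 338) = 1, so the inverse exists.
Extended Euclidean algorithm on (338, 133):
338 = 2 × 133 + 72  ⟹  72 = (1)·338 + (-2)·133
133 = 1 × 72 + 61  ⟹  61 = (-1)·338 + (3)·133
72 = 1 × 61 + 11  ⟹  11 = (2)·338 + (-5)·133
61 = 5 × 11 + 6  ⟹  6 = (-11)·338 + (28)·133
11 = 1 × 6 + 5  ⟹  5 = (13)·338 + (-33)·133
6 = 1 × 5 + 1  ⟹  1 = (-24)·338 + (61)·133
So (61)·133 ≡ 1 (mod 338), i.e. 133^(-1) ≡ 61 (mod 338).
Check: 133 × 61 = 8113 ≡ 1 (mod 338)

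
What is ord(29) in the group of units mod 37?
12

37 is prime, so ord(29) divides φ(37) = 36.
Divisors of 36: 1, 2, 3, 4, 6, 9, 12, 18, 36.
Repeated squaring: 29^1 ≡ 29, 29^2 ≡ 27, 29^4 ≡ 26, 29^8 ≡ 10, 29^16 ≡ 26, 29^32 ≡ 10 (mod 37).
Test 29^d mod 37 for each divisor d in increasing order:
29^1 ≡ 29
29^2 ≡ 27
29^3 = 29^2·29^1 ≡ 6
29^4 ≡ 26
29^6 = 29^4·29^2 ≡ 36
29^9 = 29^8·29^1 ≡ 31
29^12 = 29^8·29^4 ≡ 1  ← first divisor giving 1
The order is 12.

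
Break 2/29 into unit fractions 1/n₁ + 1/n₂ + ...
1/15 + 1/435

Greedy algorithm:
2/29: ceiling(29/2) = 15, use 1/15
1/435: ceiling(435/1) = 435, use 1/435
Result: 2/29 = 1/15 + 1/435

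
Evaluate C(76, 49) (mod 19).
0

Using Lucas' theorem:
Write n=76 and k=49 in base 19:
n in base 19: [4, 0]
k in base 19: [2, 11]
C(76,49) mod 19 = ∏ C(n_i, k_i) mod 19
Digit binomials (mod 19): C(4,2) = 6; C(0,11) = 0 (k_i > n_i)
Product: 6 × 0 = 0 ≡ 0 (mod 19)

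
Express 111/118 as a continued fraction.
[0; 1, 15, 1, 6]

Euclidean algorithm steps:
111 = 0 × 118 + 111
118 = 1 × 111 + 7
111 = 15 × 7 + 6
7 = 1 × 6 + 1
6 = 6 × 1 + 0
Continued fraction: [0; 1, 15, 1, 6]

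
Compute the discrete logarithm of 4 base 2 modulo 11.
2

Baby-step giant-step with step n = ⌈√11⌉ = 4.
Baby steps 2^j mod 11 (j:value) for j=0..3: 0:1, 1:2, 2:4, 3:8.
h = 4 is already in the table at j=2, so x = 2.
Check: 2^2 ≡ 4 (mod 11).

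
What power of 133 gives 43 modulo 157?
119

Baby-step giant-step with step n = ⌈√157⌉ = 13.
Baby steps 133^j mod 157 (j:value) for j=0..12: 0:1, 1:133, 2:105, 3:149, 4:35, 5:102, 6:64, 7:34, 8:126, 9:116, 10:42, 11:91, 12:14.
Giant-step multiplier: 133^(-13) ≡ 133^(156-13) = 133^143 ≡ 107 (mod 157).
Giant steps γ_i = 43·107^i mod 157: γ_0=43, γ_1=48, γ_2=112, γ_3=52, γ_4=69, γ_5=4, γ_6=114, γ_7=109, γ_8=45, γ_9=105 (in table at j=2).
x = i·n + j = 9·13 + 2 = 119.
Check: 133^119 ≡ 43 (mod 157).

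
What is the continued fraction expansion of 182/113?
[1; 1, 1, 1, 1, 3, 6]

Euclidean algorithm steps:
182 = 1 × 113 + 69
113 = 1 × 69 + 44
69 = 1 × 44 + 25
44 = 1 × 25 + 19
25 = 1 × 19 + 6
19 = 3 × 6 + 1
6 = 6 × 1 + 0
Continued fraction: [1; 1, 1, 1, 1, 3, 6]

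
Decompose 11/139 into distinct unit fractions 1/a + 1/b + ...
1/13 + 1/452 + 1/816764

Greedy algorithm:
11/139: ceiling(139/11) = 13, use 1/13
4/1807: ceiling(1807/4) = 452, use 1/452
1/816764: ceiling(816764/1) = 816764, use 1/816764
Result: 11/139 = 1/13 + 1/452 + 1/816764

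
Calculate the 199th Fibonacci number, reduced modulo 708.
685

Matrix identity: Q^n = [[F_(n+1), F_n], [F_n, F_(n-1)]] with Q = [[1,1],[1,0]].
n = 199 = 11000111₂. Square-and-multiply, entries mod 708:
Q^1 = [[1,1],[1,0]]
Q^3 = (Q^1)²·Q = [[3,2],[2,1]]
Q^6 = (Q^3)² = [[13,8],[8,5]]
Q^12 = (Q^6)² = [[233,144],[144,89]]
Q^24 = (Q^12)² = [[685,348],[348,337]]
Q^49 = (Q^24)²·Q = [[97,565],[565,240]]
Q^99 = (Q^49)²·Q = [[75,122],[122,661]]
Q^199 = (Q^99)²·Q = [[561,685],[685,584]]
F_199 mod 708 = Q^199[0][1] = 685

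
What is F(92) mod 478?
149

Matrix identity: Q^n = [[F_(n+1), F_n], [F_n, F_(n-1)]] with Q = [[1,1],[1,0]].
n = 92 = 1011100₂. Square-and-multiply, entries mod 478:
Q^1 = [[1,1],[1,0]]
Q^2 = (Q^1)² = [[2,1],[1,1]]
Q^5 = (Q^2)²·Q = [[8,5],[5,3]]
Q^11 = (Q^5)²·Q = [[144,89],[89,55]]
Q^23 = (Q^11)²·Q = [[2,455],[455,25]]
Q^46 = (Q^23)² = [[55,335],[335,198]]
Q^92 = (Q^46)² = [[52,149],[149,381]]
F_92 mod 478 = Q^92[0][1] = 149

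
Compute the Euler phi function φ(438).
144

438 = 2 × 3 × 73
φ(n) = n × ∏(1 - 1/p) for each prime p dividing n
φ(438) = 438 × (1 - 1/2) × (1 - 1/3) × (1 - 1/73) = 144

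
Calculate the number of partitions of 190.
1667727404093

p(n) counts ways to write n as a sum of positive integers (order ignored).
Euler's pentagonal recurrence: p(k) = p(k-1) + p(k-2) - p(k-5) - p(k-7) + p(k-12) + p(k-15) - ... (offsets j(3j∓1)/2, signs ++--, p(0)=1, p(<0)=0).
DP table for k = 0..189: p(0)=1, p(1)=1, p(2)=2, p(3)=3, p(4)=5, p(5)=7, p(6)=11, p(7)=15, p(8)=22, p(9)=30, p(10)=42, p(11)=56, p(12)=77, p(13)=101, p(14)=135, p(15)=176, p(16)=231, p(17)=297, p(18)=385, p(19)=490, p(20)=627, p(21)=792, p(22)=1002, p(23)=1255, p(24)=1575, p(25)=1958, p(26)=2436, p(27)=3010, p(28)=3718, p(29)=4565, p(30)=5604, p(31)=6842, p(32)=8349, p(33)=10143, p(34)=12310, p(35)=14883, p(36)=17977, p(37)=21637, p(38)=26015, p(39)=31185, p(40)=37338, p(41)=44583, p(42)=53174, p(43)=63261, p(44)=75175, p(45)=89134, p(46)=105558, p(47)=124754, p(48)=147273, p(49)=173525, p(50)=204226, p(51)=239943, p(52)=281589, p(53)=329931, p(54)=386155, p(55)=451276, p(56)=526823, p(57)=614154, p(58)=715220, p(59)=831820, p(60)=966467, p(61)=1121505, p(62)=1300156, p(63)=1505499, p(64)=1741630, p(65)=2012558, p(66)=2323520, p(67)=2679689, p(68)=3087735, p(69)=3554345, p(70)=4087968, p(71)=4697205, p(72)=5392783, p(73)=6185689, p(74)=7089500, p(75)=8118264, p(76)=9289091, p(77)=10619863, p(78)=12132164, p(79)=13848650, p(80)=15796476, p(81)=18004327, p(82)=20506255, p(83)=23338469, p(84)=26543660, p(85)=30167357, p(86)=34262962, p(87)=38887673, p(88)=44108109, p(89)=49995925, p(90)=56634173, p(91)=64112359, p(92)=72533807, p(93)=82010177, p(94)=92669720, p(95)=104651419, p(96)=118114304, p(97)=133230930, p(98)=150198136, p(99)=169229875, p(100)=190569292, p(101)=214481126, p(102)=241265379, p(103)=271248950, p(104)=304801365, p(105)=342325709, p(106)=384276336, p(107)=431149389, p(108)=483502844, p(109)=541946240, p(110)=607163746, p(111)=679903203, p(112)=761002156, p(113)=851376628, p(114)=952050665, p(115)=1064144451, p(116)=1188908248, p(117)=1327710076, p(118)=1482074143, p(119)=1653668665, p(120)=1844349560, p(121)=2056148051, p(122)=2291320912, p(123)=2552338241, p(124)=2841940500, p(125)=3163127352, p(126)=3519222692, p(127)=3913864295, p(128)=4351078600, p(129)=4835271870, p(130)=5371315400, p(131)=5964539504, p(132)=6620830889, p(133)=7346629512, p(134)=8149040695, p(135)=9035836076, p(136)=10015581680, p(137)=11097645016, p(138)=12292341831, p(139)=13610949895, p(140)=15065878135, p(141)=16670689208, p(142)=18440293320, p(143)=20390982757, p(144)=22540654445, p(145)=24908858009, p(146)=27517052599, p(147)=30388671978, p(148)=33549419497, p(149)=37027355200, p(150)=40853235313, p(151)=45060624582, p(152)=49686288421, p(153)=54770336324, p(154)=60356673280, p(155)=66493182097, p(156)=73232243759, p(157)=80630964769, p(158)=88751778802, p(159)=97662728555, p(160)=107438159466, p(161)=118159068427, p(162)=129913904637, p(163)=142798995930, p(164)=156919475295, p(165)=172389800255, p(166)=189334822579, p(167)=207890420102, p(168)=228204732751, p(169)=250438925115, p(170)=274768617130, p(171)=301384802048, p(172)=330495499613, p(173)=362326859895, p(174)=397125074750, p(175)=435157697830, p(176)=476715857290, p(177)=522115831195, p(178)=571701605655, p(179)=625846753120, p(180)=684957390936, p(181)=749474411781, p(182)=819876908323, p(183)=896684817527, p(184)=980462880430, p(185)=1071823774337, p(186)=1171432692373, p(187)=1280011042268, p(188)=1398341745571, p(189)=1527273599625.
Final step: p(190) = p(189) + p(188) - p(185) - p(183) + p(178) + p(175) - p(168) - p(164) + p(155) + p(150) - p(139) - p(133) + p(120) + p(113) - p(98) - p(90) + p(73) + p(64) - p(45) - p(35) + p(14) + p(3)
= 1527273599625 + 1398341745571 - 1071823774337 - 896684817527 + 571701605655 + 435157697830 - 228204732751 - 156919475295 + 66493182097 + 40853235313 - 13610949895 - 7346629512 + 1844349560 + 851376628 - 150198136 - 56634173 + 6185689 + 1741630 - 89134 - 14883 + 135 + 3
= 1667727404093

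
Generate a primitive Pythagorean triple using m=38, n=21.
(1003, 1596, 1885)

Euclid's formula: a = m² - n², b = 2mn, c = m² + n²
m = 38, n = 21
a = 38² - 21² = 1444 - 441 = 1003
b = 2 × 38 × 21 = 1596
c = 38² + 21² = 1444 + 441 = 1885
Verification: 1003² + 1596² = 1006009 + 2547216 = 3553225 = 1885² ✓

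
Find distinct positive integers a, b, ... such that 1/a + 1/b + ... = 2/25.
1/13 + 1/325

Greedy algorithm:
2/25: ceiling(25/2) = 13, use 1/13
1/325: ceiling(325/1) = 325, use 1/325
Result: 2/25 = 1/13 + 1/325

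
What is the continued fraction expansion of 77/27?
[2; 1, 5, 1, 3]

Euclidean algorithm steps:
77 = 2 × 27 + 23
27 = 1 × 23 + 4
23 = 5 × 4 + 3
4 = 1 × 3 + 1
3 = 3 × 1 + 0
Continued fraction: [2; 1, 5, 1, 3]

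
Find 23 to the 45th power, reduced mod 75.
68

Repeated squaring. Binary of 45 = 101101.
23^1 ≡ 23 (mod 75); 23^2 ≡ 4 (mod 75); 23^4 ≡ 16 (mod 75); 23^8 ≡ 31 (mod 75); 23^16 ≡ 61 (mod 75); 23^32 ≡ 46 (mod 75)
23^45 = 23^1 × 23^4 × 23^8 × 23^32 ≡ 68 (mod 75)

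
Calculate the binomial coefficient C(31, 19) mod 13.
0

Using Lucas' theorem:
Write n=31 and k=19 in base 13:
n in base 13: [2, 5]
k in base 13: [1, 6]
C(31,19) mod 13 = ∏ C(n_i, k_i) mod 13
Digit binomials (mod 13): C(2,1) = 2; C(5,6) = 0 (k_i > n_i)
Product: 2 × 0 = 0 ≡ 0 (mod 13)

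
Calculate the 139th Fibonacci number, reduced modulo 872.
773

Matrix identity: Q^n = [[F_(n+1), F_n], [F_n, F_(n-1)]] with Q = [[1,1],[1,0]].
n = 139 = 10001011₂. Square-and-multiply, entries mod 872:
Q^1 = [[1,1],[1,0]]
Q^2 = (Q^1)² = [[2,1],[1,1]]
Q^4 = (Q^2)² = [[5,3],[3,2]]
Q^8 = (Q^4)² = [[34,21],[21,13]]
Q^17 = (Q^8)²·Q = [[840,725],[725,115]]
Q^34 = (Q^17)² = [[833,7],[7,826]]
Q^69 = (Q^34)²·Q = [[103,698],[698,277]]
Q^139 = (Q^69)²·Q = [[53,773],[773,152]]
F_139 mod 872 = Q^139[0][1] = 773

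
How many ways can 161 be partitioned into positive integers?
118159068427

p(n) counts ways to write n as a sum of positive integers (order ignored).
Euler's pentagonal recurrence: p(k) = p(k-1) + p(k-2) - p(k-5) - p(k-7) + p(k-12) + p(k-15) - ... (offsets j(3j∓1)/2, signs ++--, p(0)=1, p(<0)=0).
DP table for k = 0..160: p(0)=1, p(1)=1, p(2)=2, p(3)=3, p(4)=5, p(5)=7, p(6)=11, p(7)=15, p(8)=22, p(9)=30, p(10)=42, p(11)=56, p(12)=77, p(13)=101, p(14)=135, p(15)=176, p(16)=231, p(17)=297, p(18)=385, p(19)=490, p(20)=627, p(21)=792, p(22)=1002, p(23)=1255, p(24)=1575, p(25)=1958, p(26)=2436, p(27)=3010, p(28)=3718, p(29)=4565, p(30)=5604, p(31)=6842, p(32)=8349, p(33)=10143, p(34)=12310, p(35)=14883, p(36)=17977, p(37)=21637, p(38)=26015, p(39)=31185, p(40)=37338, p(41)=44583, p(42)=53174, p(43)=63261, p(44)=75175, p(45)=89134, p(46)=105558, p(47)=124754, p(48)=147273, p(49)=173525, p(50)=204226, p(51)=239943, p(52)=281589, p(53)=329931, p(54)=386155, p(55)=451276, p(56)=526823, p(57)=614154, p(58)=715220, p(59)=831820, p(60)=966467, p(61)=1121505, p(62)=1300156, p(63)=1505499, p(64)=1741630, p(65)=2012558, p(66)=2323520, p(67)=2679689, p(68)=3087735, p(69)=3554345, p(70)=4087968, p(71)=4697205, p(72)=5392783, p(73)=6185689, p(74)=7089500, p(75)=8118264, p(76)=9289091, p(77)=10619863, p(78)=12132164, p(79)=13848650, p(80)=15796476, p(81)=18004327, p(82)=20506255, p(83)=23338469, p(84)=26543660, p(85)=30167357, p(86)=34262962, p(87)=38887673, p(88)=44108109, p(89)=49995925, p(90)=56634173, p(91)=64112359, p(92)=72533807, p(93)=82010177, p(94)=92669720, p(95)=104651419, p(96)=118114304, p(97)=133230930, p(98)=150198136, p(99)=169229875, p(100)=190569292, p(101)=214481126, p(102)=241265379, p(103)=271248950, p(104)=304801365, p(105)=342325709, p(106)=384276336, p(107)=431149389, p(108)=483502844, p(109)=541946240, p(110)=607163746, p(111)=679903203, p(112)=761002156, p(113)=851376628, p(114)=952050665, p(115)=1064144451, p(116)=1188908248, p(117)=1327710076, p(118)=1482074143, p(119)=1653668665, p(120)=1844349560, p(121)=2056148051, p(122)=2291320912, p(123)=2552338241, p(124)=2841940500, p(125)=3163127352, p(126)=3519222692, p(127)=3913864295, p(128)=4351078600, p(129)=4835271870, p(130)=5371315400, p(131)=5964539504, p(132)=6620830889, p(133)=7346629512, p(134)=8149040695, p(135)=9035836076, p(136)=10015581680, p(137)=11097645016, p(138)=12292341831, p(139)=13610949895, p(140)=15065878135, p(141)=16670689208, p(142)=18440293320, p(143)=20390982757, p(144)=22540654445, p(145)=24908858009, p(146)=27517052599, p(147)=30388671978, p(148)=33549419497, p(149)=37027355200, p(150)=40853235313, p(151)=45060624582, p(152)=49686288421, p(153)=54770336324, p(154)=60356673280, p(155)=66493182097, p(156)=73232243759, p(157)=80630964769, p(158)=88751778802, p(159)=97662728555, p(160)=107438159466.
Final step: p(161) = p(160) + p(159) - p(156) - p(154) + p(149) + p(146) - p(139) - p(135) + p(126) + p(121) - p(110) - p(104) + p(91) + p(84) - p(69) - p(61) + p(44) + p(35) - p(16) - p(6)
= 107438159466 + 97662728555 - 73232243759 - 60356673280 + 37027355200 + 27517052599 - 13610949895 - 9035836076 + 3519222692 + 2056148051 - 607163746 - 304801365 + 64112359 + 26543660 - 3554345 - 1121505 + 75175 + 14883 - 231 - 11
= 118159068427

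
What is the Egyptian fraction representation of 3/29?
1/10 + 1/290

Greedy algorithm:
3/29: ceiling(29/3) = 10, use 1/10
1/290: ceiling(290/1) = 290, use 1/290
Result: 3/29 = 1/10 + 1/290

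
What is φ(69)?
44

69 = 3 × 23
φ(n) = n × ∏(1 - 1/p) for each prime p dividing n
φ(69) = 69 × (1 - 1/3) × (1 - 1/23) = 44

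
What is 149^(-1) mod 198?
101

gcd(149, 198) = 1, so the inverse exists.
Extended Euclidean algorithm on (198, 149):
198 = 1 × 149 + 49  ⟹  49 = (1)·198 + (-1)·149
149 = 3 × 49 + 2  ⟹  2 = (-3)·198 + (4)·149
49 = 24 × 2 + 1  ⟹  1 = (73)·198 + (-97)·149
So (-97)·149 ≡ 1 (mod 198), i.e. 149^(-1) ≡ -97 ≡ 101 (mod 198).
Check: 149 × 101 = 15049 ≡ 1 (mod 198)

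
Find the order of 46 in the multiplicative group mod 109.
6

109 is prime, so ord(46) divides φ(109) = 108.
Divisors of 108: 1, 2, 3, 4, 6, 9, 12, 18, 27, 36, 54, 108.
Repeated squaring: 46^1 ≡ 46, 46^2 ≡ 45, 46^4 ≡ 63, 46^8 ≡ 45, 46^16 ≡ 63, 46^32 ≡ 45, 46^64 ≡ 63 (mod 109).
Test 46^d mod 109 for each divisor d in increasing order:
46^1 ≡ 46
46^2 ≡ 45
46^3 = 46^2·46^1 ≡ 108
46^4 ≡ 63
46^6 = 46^4·46^2 ≡ 1  ← first divisor giving 1
The order is 6.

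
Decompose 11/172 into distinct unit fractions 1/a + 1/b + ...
1/16 + 1/688

Greedy algorithm:
11/172: ceiling(172/11) = 16, use 1/16
1/688: ceiling(688/1) = 688, use 1/688
Result: 11/172 = 1/16 + 1/688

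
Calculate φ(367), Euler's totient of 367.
366

367 = 367
φ(n) = n × ∏(1 - 1/p) for each prime p dividing n
φ(367) = 367 × (1 - 1/367) = 366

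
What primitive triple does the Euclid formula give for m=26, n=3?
(667, 156, 685)

Euclid's formula: a = m² - n², b = 2mn, c = m² + n²
m = 26, n = 3
a = 26² - 3² = 676 - 9 = 667
b = 2 × 26 × 3 = 156
c = 26² + 3² = 676 + 9 = 685
Verification: 667² + 156² = 444889 + 24336 = 469225 = 685² ✓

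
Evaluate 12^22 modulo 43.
31

Repeated squaring. Binary of 22 = 10110.
12^1 ≡ 12 (mod 43); 12^2 ≡ 15 (mod 43); 12^4 ≡ 10 (mod 43); 12^8 ≡ 14 (mod 43); 12^16 ≡ 24 (mod 43)
12^22 = 12^2 × 12^4 × 12^16 ≡ 31 (mod 43)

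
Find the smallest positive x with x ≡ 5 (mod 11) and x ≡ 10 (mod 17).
27

Using Chinese Remainder Theorem:
M = 11 × 17 = 187
M1 = 17, M2 = 11
y1 = 17^(-1) mod 11 = 2
y2 = 11^(-1) mod 17 = 14
x = (5×17×2 + 10×11×14) mod 187 = 27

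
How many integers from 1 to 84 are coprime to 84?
24

84 = 2^2 × 3 × 7
φ(n) = n × ∏(1 - 1/p) for each prime p dividing n
φ(84) = 84 × (1 - 1/2) × (1 - 1/3) × (1 - 1/7) = 24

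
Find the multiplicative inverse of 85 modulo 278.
157

gcd(85, 278) = 1, so the inverse exists.
Extended Euclidean algorithm on (278, 85):
278 = 3 × 85 + 23  ⟹  23 = (1)·278 + (-3)·85
85 = 3 × 23 + 16  ⟹  16 = (-3)·278 + (10)·85
23 = 1 × 16 + 7  ⟹  7 = (4)·278 + (-13)·85
16 = 2 × 7 + 2  ⟹  2 = (-11)·278 + (36)·85
7 = 3 × 2 + 1  ⟹  1 = (37)·278 + (-121)·85
So (-121)·85 ≡ 1 (mod 278), i.e. 85^(-1) ≡ -121 ≡ 157 (mod 278).
Check: 85 × 157 = 13345 ≡ 1 (mod 278)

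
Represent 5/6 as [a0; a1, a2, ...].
[0; 1, 5]

Euclidean algorithm steps:
5 = 0 × 6 + 5
6 = 1 × 5 + 1
5 = 5 × 1 + 0
Continued fraction: [0; 1, 5]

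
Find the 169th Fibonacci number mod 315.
244

Matrix identity: Q^n = [[F_(n+1), F_n], [F_n, F_(n-1)]] with Q = [[1,1],[1,0]].
n = 169 = 10101001₂. Square-and-multiply, entries mod 315:
Q^1 = [[1,1],[1,0]]
Q^2 = (Q^1)² = [[2,1],[1,1]]
Q^5 = (Q^2)²·Q = [[8,5],[5,3]]
Q^10 = (Q^5)² = [[89,55],[55,34]]
Q^21 = (Q^10)²·Q = [[71,236],[236,150]]
Q^42 = (Q^21)² = [[257,181],[181,76]]
Q^84 = (Q^42)² = [[215,108],[108,107]]
Q^169 = (Q^84)²·Q = [[55,244],[244,126]]
F_169 mod 315 = Q^169[0][1] = 244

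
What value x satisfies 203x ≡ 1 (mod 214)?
175

gcd(203, 214) = 1, so the inverse exists.
Extended Euclidean algorithm on (214, 203):
214 = 1 × 203 + 11  ⟹  11 = (1)·214 + (-1)·203
203 = 18 × 11 + 5  ⟹  5 = (-18)·214 + (19)·203
11 = 2 × 5 + 1  ⟹  1 = (37)·214 + (-39)·203
So (-39)·203 ≡ 1 (mod 214), i.e. 203^(-1) ≡ -39 ≡ 175 (mod 214).
Check: 203 × 175 = 35525 ≡ 1 (mod 214)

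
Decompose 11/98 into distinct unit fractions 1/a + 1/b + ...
1/9 + 1/882

Greedy algorithm:
11/98: ceiling(98/11) = 9, use 1/9
1/882: ceiling(882/1) = 882, use 1/882
Result: 11/98 = 1/9 + 1/882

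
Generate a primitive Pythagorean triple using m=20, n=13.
(231, 520, 569)

Euclid's formula: a = m² - n², b = 2mn, c = m² + n²
m = 20, n = 13
a = 20² - 13² = 400 - 169 = 231
b = 2 × 20 × 13 = 520
c = 20² + 13² = 400 + 169 = 569
Verification: 231² + 520² = 53361 + 270400 = 323761 = 569² ✓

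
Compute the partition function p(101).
214481126

p(n) counts ways to write n as a sum of positive integers (order ignored).
Euler's pentagonal recurrence: p(k) = p(k-1) + p(k-2) - p(k-5) - p(k-7) + p(k-12) + p(k-15) - ... (offsets j(3j∓1)/2, signs ++--, p(0)=1, p(<0)=0).
DP table for k = 0..100: p(0)=1, p(1)=1, p(2)=2, p(3)=3, p(4)=5, p(5)=7, p(6)=11, p(7)=15, p(8)=22, p(9)=30, p(10)=42, p(11)=56, p(12)=77, p(13)=101, p(14)=135, p(15)=176, p(16)=231, p(17)=297, p(18)=385, p(19)=490, p(20)=627, p(21)=792, p(22)=1002, p(23)=1255, p(24)=1575, p(25)=1958, p(26)=2436, p(27)=3010, p(28)=3718, p(29)=4565, p(30)=5604, p(31)=6842, p(32)=8349, p(33)=10143, p(34)=12310, p(35)=14883, p(36)=17977, p(37)=21637, p(38)=26015, p(39)=31185, p(40)=37338, p(41)=44583, p(42)=53174, p(43)=63261, p(44)=75175, p(45)=89134, p(46)=105558, p(47)=124754, p(48)=147273, p(49)=173525, p(50)=204226, p(51)=239943, p(52)=281589, p(53)=329931, p(54)=386155, p(55)=451276, p(56)=526823, p(57)=614154, p(58)=715220, p(59)=831820, p(60)=966467, p(61)=1121505, p(62)=1300156, p(63)=1505499, p(64)=1741630, p(65)=2012558, p(66)=2323520, p(67)=2679689, p(68)=3087735, p(69)=3554345, p(70)=4087968, p(71)=4697205, p(72)=5392783, p(73)=6185689, p(74)=7089500, p(75)=8118264, p(76)=9289091, p(77)=10619863, p(78)=12132164, p(79)=13848650, p(80)=15796476, p(81)=18004327, p(82)=20506255, p(83)=23338469, p(84)=26543660, p(85)=30167357, p(86)=34262962, p(87)=38887673, p(88)=44108109, p(89)=49995925, p(90)=56634173, p(91)=64112359, p(92)=72533807, p(93)=82010177, p(94)=92669720, p(95)=104651419, p(96)=118114304, p(97)=133230930, p(98)=150198136, p(99)=169229875, p(100)=190569292.
Final step: p(101) = p(100) + p(99) - p(96) - p(94) + p(89) + p(86) - p(79) - p(75) + p(66) + p(61) - p(50) - p(44) + p(31) + p(24) - p(9) - p(1)
= 190569292 + 169229875 - 118114304 - 92669720 + 49995925 + 34262962 - 13848650 - 8118264 + 2323520 + 1121505 - 204226 - 75175 + 6842 + 1575 - 30 - 1
= 214481126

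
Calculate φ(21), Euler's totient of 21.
12

21 = 3 × 7
φ(n) = n × ∏(1 - 1/p) for each prime p dividing n
φ(21) = 21 × (1 - 1/3) × (1 - 1/7) = 12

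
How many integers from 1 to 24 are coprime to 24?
8

24 = 2^3 × 3
φ(n) = n × ∏(1 - 1/p) for each prime p dividing n
φ(24) = 24 × (1 - 1/2) × (1 - 1/3) = 8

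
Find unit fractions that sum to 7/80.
1/12 + 1/240

Greedy algorithm:
7/80: ceiling(80/7) = 12, use 1/12
1/240: ceiling(240/1) = 240, use 1/240
Result: 7/80 = 1/12 + 1/240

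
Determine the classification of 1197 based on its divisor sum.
deficient

Proper divisors of 1197: sum = 1 + 3 + 7 + 9 + 19 + 21 + 57 + 63 + 133 + 171 + 399 = 883
Since 883 < 1197, 1197 is deficient.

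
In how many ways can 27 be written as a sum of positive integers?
3010

p(n) counts ways to write n as a sum of positive integers (order ignored).
Euler's pentagonal recurrence: p(k) = p(k-1) + p(k-2) - p(k-5) - p(k-7) + p(k-12) + p(k-15) - ... (offsets j(3j∓1)/2, signs ++--, p(0)=1, p(<0)=0).
DP table for k = 0..26: p(0)=1, p(1)=1, p(2)=2, p(3)=3, p(4)=5, p(5)=7, p(6)=11, p(7)=15, p(8)=22, p(9)=30, p(10)=42, p(11)=56, p(12)=77, p(13)=101, p(14)=135, p(15)=176, p(16)=231, p(17)=297, p(18)=385, p(19)=490, p(20)=627, p(21)=792, p(22)=1002, p(23)=1255, p(24)=1575, p(25)=1958, p(26)=2436.
Final step: p(27) = p(26) + p(25) - p(22) - p(20) + p(15) + p(12) - p(5) - p(1)
= 2436 + 1958 - 1002 - 627 + 176 + 77 - 7 - 1
= 3010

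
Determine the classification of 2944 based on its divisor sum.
abundant

Proper divisors of 2944: sum = 1 + 2 + 4 + 8 + 16 + 23 + 32 + 46 + 64 + 92 + 128 + 184 + 368 + 736 + 1472 = 3176
Since 3176 > 2944, 2944 is abundant.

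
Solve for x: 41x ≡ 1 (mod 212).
181

gcd(41, 212) = 1, so the inverse exists.
Extended Euclidean algorithm on (212, 41):
212 = 5 × 41 + 7  ⟹  7 = (1)·212 + (-5)·41
41 = 5 × 7 + 6  ⟹  6 = (-5)·212 + (26)·41
7 = 1 × 6 + 1  ⟹  1 = (6)·212 + (-31)·41
So (-31)·41 ≡ 1 (mod 212), i.e. 41^(-1) ≡ -31 ≡ 181 (mod 212).
Check: 41 × 181 = 7421 ≡ 1 (mod 212)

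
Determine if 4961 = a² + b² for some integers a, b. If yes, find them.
44² + 55² (a=44, b=55)

Factorization: 4961 = 11^2 × 41
By Fermat: n is sum of two squares iff every prime p ≡ 3 (mod 4) appears to even power.
All primes ≡ 3 (mod 4) appear to even power.
Search a = 0, 1, 2, … for 4961 - a² a perfect square: first hit at a = 44: 4961 - 1936 = 3025 = 55².
4961 = 44² + 55² = 1936 + 3025 ✓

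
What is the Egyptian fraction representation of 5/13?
1/3 + 1/20 + 1/780

Greedy algorithm:
5/13: ceiling(13/5) = 3, use 1/3
2/39: ceiling(39/2) = 20, use 1/20
1/780: ceiling(780/1) = 780, use 1/780
Result: 5/13 = 1/3 + 1/20 + 1/780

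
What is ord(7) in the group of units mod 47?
23

47 is prime, so ord(7) divides φ(47) = 46.
Divisors of 46: 1, 2, 23, 46.
Repeated squaring: 7^1 ≡ 7, 7^2 ≡ 2, 7^4 ≡ 4, 7^8 ≡ 16, 7^16 ≡ 21, 7^32 ≡ 18 (mod 47).
Test 7^d mod 47 for each divisor d in increasing order:
7^1 ≡ 7
7^2 ≡ 2
7^23 = 7^16·7^4·7^2·7^1 ≡ 1  ← first divisor giving 1
The order is 23.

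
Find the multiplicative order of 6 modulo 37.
4

37 is prime, so ord(6) divides φ(37) = 36.
Divisors of 36: 1, 2, 3, 4, 6, 9, 12, 18, 36.
Repeated squaring: 6^1 ≡ 6, 6^2 ≡ 36, 6^4 ≡ 1, 6^8 ≡ 1, 6^16 ≡ 1, 6^32 ≡ 1 (mod 37).
Test 6^d mod 37 for each divisor d in increasing order:
6^1 ≡ 6
6^2 ≡ 36
6^3 = 6^2·6^1 ≡ 31
6^4 ≡ 1  ← first divisor giving 1
The order is 4.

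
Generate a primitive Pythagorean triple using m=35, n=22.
(741, 1540, 1709)

Euclid's formula: a = m² - n², b = 2mn, c = m² + n²
m = 35, n = 22
a = 35² - 22² = 1225 - 484 = 741
b = 2 × 35 × 22 = 1540
c = 35² + 22² = 1225 + 484 = 1709
Verification: 741² + 1540² = 549081 + 2371600 = 2920681 = 1709² ✓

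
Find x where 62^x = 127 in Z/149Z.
116

Baby-step giant-step with step n = ⌈√149⌉ = 13.
Baby steps 62^j mod 149 (j:value) for j=0..12: 0:1, 1:62, 2:119, 3:77, 4:6, 5:74, 6:118, 7:15, 8:36, 9:146, 10:112, 11:90, 12:67.
Giant-step multiplier: 62^(-13) ≡ 62^(148-13) = 62^135 ≡ 91 (mod 149).
Giant steps γ_i = 127·91^i mod 149: γ_0=127, γ_1=84, γ_2=45, γ_3=72, γ_4=145, γ_5=83, γ_6=103, γ_7=135, γ_8=67 (in table at j=12).
x = i·n + j = 8·13 + 12 = 116.
Check: 62^116 ≡ 127 (mod 149).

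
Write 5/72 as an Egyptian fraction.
1/15 + 1/360

Greedy algorithm:
5/72: ceiling(72/5) = 15, use 1/15
1/360: ceiling(360/1) = 360, use 1/360
Result: 5/72 = 1/15 + 1/360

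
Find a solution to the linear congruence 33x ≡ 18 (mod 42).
x ≡ 12 (mod 14)

gcd(33, 42) = 3, which divides 18, so solutions exist.
Divide through by 3: 11x ≡ 6 (mod 14).
Find 11^(-1) mod 14 by the extended Euclidean algorithm:
14 = 1 × 11 + 3  ⟹  3 = (1)·14 + (-1)·11
11 = 3 × 3 + 2  ⟹  2 = (-3)·14 + (4)·11
3 = 1 × 2 + 1  ⟹  1 = (4)·14 + (-5)·11
So (-5)·11 ≡ 1 (mod 14), i.e. 11^(-1) ≡ -5 ≡ 9 (mod 14).
x ≡ 9 × 6 = 54 ≡ 12 (mod 14).
Check: 33 × 12 = 396 ≡ 18 (mod 42).
x ≡ 12 (mod 14), giving 3 solutions mod 42.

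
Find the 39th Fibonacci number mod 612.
70

Matrix identity: Q^n = [[F_(n+1), F_n], [F_n, F_(n-1)]] with Q = [[1,1],[1,0]].
n = 39 = 100111₂. Square-and-multiply, entries mod 612:
Q^1 = [[1,1],[1,0]]
Q^2 = (Q^1)² = [[2,1],[1,1]]
Q^4 = (Q^2)² = [[5,3],[3,2]]
Q^9 = (Q^4)²·Q = [[55,34],[34,21]]
Q^19 = (Q^9)²·Q = [[33,509],[509,136]]
Q^39 = (Q^19)²·Q = [[411,70],[70,341]]
F_39 mod 612 = Q^39[0][1] = 70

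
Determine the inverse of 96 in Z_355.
196

gcd(96, 355) = 1, so the inverse exists.
Extended Euclidean algorithm on (355, 96):
355 = 3 × 96 + 67  ⟹  67 = (1)·355 + (-3)·96
96 = 1 × 67 + 29  ⟹  29 = (-1)·355 + (4)·96
67 = 2 × 29 + 9  ⟹  9 = (3)·355 + (-11)·96
29 = 3 × 9 + 2  ⟹  2 = (-10)·355 + (37)·96
9 = 4 × 2 + 1  ⟹  1 = (43)·355 + (-159)·96
So (-159)·96 ≡ 1 (mod 355), i.e. 96^(-1) ≡ -159 ≡ 196 (mod 355).
Check: 96 × 196 = 18816 ≡ 1 (mod 355)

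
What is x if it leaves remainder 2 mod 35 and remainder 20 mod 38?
1122

Using Chinese Remainder Theorem:
M = 35 × 38 = 1330
M1 = 38, M2 = 35
y1 = 38^(-1) mod 35 = 12
y2 = 35^(-1) mod 38 = 25
x = (2×38×12 + 20×35×25) mod 1330 = 1122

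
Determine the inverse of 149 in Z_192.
125

gcd(149, 192) = 1, so the inverse exists.
Extended Euclidean algorithm on (192, 149):
192 = 1 × 149 + 43  ⟹  43 = (1)·192 + (-1)·149
149 = 3 × 43 + 20  ⟹  20 = (-3)·192 + (4)·149
43 = 2 × 20 + 3  ⟹  3 = (7)·192 + (-9)·149
20 = 6 × 3 + 2  ⟹  2 = (-45)·192 + (58)·149
3 = 1 × 2 + 1  ⟹  1 = (52)·192 + (-67)·149
So (-67)·149 ≡ 1 (mod 192), i.e. 149^(-1) ≡ -67 ≡ 125 (mod 192).
Check: 149 × 125 = 18625 ≡ 1 (mod 192)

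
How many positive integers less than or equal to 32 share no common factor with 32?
16

32 = 2^5
φ(n) = n × ∏(1 - 1/p) for each prime p dividing n
φ(32) = 32 × (1 - 1/2) = 16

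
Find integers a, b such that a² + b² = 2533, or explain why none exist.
18² + 47² (a=18, b=47)

Factorization: 2533 = 17 × 149
By Fermat: n is sum of two squares iff every prime p ≡ 3 (mod 4) appears to even power.
All primes ≡ 3 (mod 4) appear to even power.
Search a = 0, 1, 2, … for 2533 - a² a perfect square: first hit at a = 18: 2533 - 324 = 2209 = 47².
2533 = 18² + 47² = 324 + 2209 ✓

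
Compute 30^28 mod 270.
0

Repeated squaring. Binary of 28 = 11100.
30^1 ≡ 30 (mod 270); 30^2 ≡ 90 (mod 270); 30^4 ≡ 0 (mod 270); 30^8 ≡ 0 (mod 270); 30^16 ≡ 0 (mod 270)
30^28 = 30^4 × 30^8 × 30^16 ≡ 0 (mod 270)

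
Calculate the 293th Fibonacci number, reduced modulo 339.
89

Matrix identity: Q^n = [[F_(n+1), F_n], [F_n, F_(n-1)]] with Q = [[1,1],[1,0]].
n = 293 = 100100101₂. Square-and-multiply, entries mod 339:
Q^1 = [[1,1],[1,0]]
Q^2 = (Q^1)² = [[2,1],[1,1]]
Q^4 = (Q^2)² = [[5,3],[3,2]]
Q^9 = (Q^4)²·Q = [[55,34],[34,21]]
Q^18 = (Q^9)² = [[113,211],[211,241]]
Q^36 = (Q^18)² = [[338,114],[114,224]]
Q^73 = (Q^36)²·Q = [[112,115],[115,336]]
Q^146 = (Q^73)² = [[5,331],[331,13]]
Q^293 = (Q^146)²·Q = [[284,89],[89,195]]
F_293 mod 339 = Q^293[0][1] = 89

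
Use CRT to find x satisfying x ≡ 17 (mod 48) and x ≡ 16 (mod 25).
641

Using Chinese Remainder Theorem:
M = 48 × 25 = 1200
M1 = 25, M2 = 48
y1 = 25^(-1) mod 48 = 25
y2 = 48^(-1) mod 25 = 12
x = (17×25×25 + 16×48×12) mod 1200 = 641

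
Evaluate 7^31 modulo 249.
4

Repeated squaring. Binary of 31 = 11111.
7^1 ≡ 7 (mod 249); 7^2 ≡ 49 (mod 249); 7^4 ≡ 160 (mod 249); 7^8 ≡ 202 (mod 249); 7^16 ≡ 217 (mod 249)
7^31 = 7^1 × 7^2 × 7^4 × 7^8 × 7^16 ≡ 4 (mod 249)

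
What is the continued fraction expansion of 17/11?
[1; 1, 1, 5]

Euclidean algorithm steps:
17 = 1 × 11 + 6
11 = 1 × 6 + 5
6 = 1 × 5 + 1
5 = 5 × 1 + 0
Continued fraction: [1; 1, 1, 5]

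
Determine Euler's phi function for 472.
232

472 = 2^3 × 59
φ(n) = n × ∏(1 - 1/p) for each prime p dividing n
φ(472) = 472 × (1 - 1/2) × (1 - 1/59) = 232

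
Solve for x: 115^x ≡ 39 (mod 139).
51

Baby-step giant-step with step n = ⌈√139⌉ = 12.
Baby steps 115^j mod 139 (j:value) for j=0..11: 0:1, 1:115, 2:20, 3:76, 4:122, 5:130, 6:77, 7:98, 8:11, 9:14, 10:81, 11:2.
Giant-step multiplier: 115^(-12) ≡ 115^(138-12) = 115^126 ≡ 55 (mod 139).
Giant steps γ_i = 39·55^i mod 139: γ_0=39, γ_1=60, γ_2=103, γ_3=105, γ_4=76 (in table at j=3).
x = i·n + j = 4·12 + 3 = 51.
Check: 115^51 ≡ 39 (mod 139).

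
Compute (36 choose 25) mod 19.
7

Using Lucas' theorem:
Write n=36 and k=25 in base 19:
n in base 19: [1, 17]
k in base 19: [1, 6]
C(36,25) mod 19 = ∏ C(n_i, k_i) mod 19
Digit binomials (mod 19): C(1,1) = 1; C(17,6) = 12376 ≡ 7
Product: 1 × 7 = 7 ≡ 7 (mod 19)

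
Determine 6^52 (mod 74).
38

Repeated squaring. Binary of 52 = 110100.
6^1 ≡ 6 (mod 74); 6^2 ≡ 36 (mod 74); 6^4 ≡ 38 (mod 74); 6^8 ≡ 38 (mod 74); 6^16 ≡ 38 (mod 74); 6^32 ≡ 38 (mod 74)
6^52 = 6^4 × 6^16 × 6^32 ≡ 38 (mod 74)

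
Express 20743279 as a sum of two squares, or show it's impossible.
Not possible

Factorization: 20743279 = 59^3 × 101
By Fermat: n is sum of two squares iff every prime p ≡ 3 (mod 4) appears to even power.
Prime(s) ≡ 3 (mod 4) with odd exponent: [(59, 3)]
Therefore 20743279 cannot be expressed as a² + b².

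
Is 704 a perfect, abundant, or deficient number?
abundant

Proper divisors of 704: sum = 1 + 2 + 4 + 8 + 11 + 16 + 22 + 32 + 44 + 64 + 88 + 176 + 352 = 820
Since 820 > 704, 704 is abundant.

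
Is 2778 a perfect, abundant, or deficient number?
abundant

Proper divisors of 2778: sum = 1 + 2 + 3 + 6 + 463 + 926 + 1389 = 2790
Since 2790 > 2778, 2778 is abundant.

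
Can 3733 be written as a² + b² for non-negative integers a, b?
22² + 57² (a=22, b=57)

Factorization: 3733 = 3733
By Fermat: n is sum of two squares iff every prime p ≡ 3 (mod 4) appears to even power.
All primes ≡ 3 (mod 4) appear to even power.
Search a = 0, 1, 2, … for 3733 - a² a perfect square: first hit at a = 22: 3733 - 484 = 3249 = 57².
3733 = 22² + 57² = 484 + 3249 ✓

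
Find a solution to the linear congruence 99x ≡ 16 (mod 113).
x ≡ 15 (mod 113)

gcd(99, 113) = 1, which divides 16, so solutions exist.
Find 99^(-1) mod 113 by the extended Euclidean algorithm:
113 = 1 × 99 + 14  ⟹  14 = (1)·113 + (-1)·99
99 = 7 × 14 + 1  ⟹  1 = (-7)·113 + (8)·99
So (8)·99 ≡ 1 (mod 113), i.e. 99^(-1) ≡ 8 (mod 113).
x ≡ 8 × 16 = 128 ≡ 15 (mod 113).
Check: 99 × 15 = 1485 ≡ 16 (mod 113).
Unique solution: x ≡ 15 (mod 113)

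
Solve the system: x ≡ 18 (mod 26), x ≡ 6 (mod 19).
44

Using Chinese Remainder Theorem:
M = 26 × 19 = 494
M1 = 19, M2 = 26
y1 = 19^(-1) mod 26 = 11
y2 = 26^(-1) mod 19 = 11
x = (18×19×11 + 6×26×11) mod 494 = 44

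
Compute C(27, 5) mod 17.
14

Using Lucas' theorem:
Write n=27 and k=5 in base 17:
n in base 17: [1, 10]
k in base 17: [0, 5]
C(27,5) mod 17 = ∏ C(n_i, k_i) mod 17
Digit binomials (mod 17): C(1,0) = 1; C(10,5) = 252 ≡ 14
Product: 1 × 14 = 14 ≡ 14 (mod 17)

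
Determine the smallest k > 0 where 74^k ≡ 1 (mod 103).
102

103 is prime, so ord(74) divides φ(103) = 102.
Divisors of 102: 1, 2, 3, 6, 17, 34, 51, 102.
Repeated squaring: 74^1 ≡ 74, 74^2 ≡ 17, 74^4 ≡ 83, 74^8 ≡ 91, 74^16 ≡ 41, 74^32 ≡ 33, 74^64 ≡ 59 (mod 103).
Test 74^d mod 103 for each divisor d in increasing order:
74^1 ≡ 74
74^2 ≡ 17
74^3 = 74^2·74^1 ≡ 22
74^6 = 74^4·74^2 ≡ 72
74^17 = 74^16·74^1 ≡ 47
74^34 = 74^32·74^2 ≡ 46
74^51 = 74^32·74^16·74^2·74^1 ≡ 102
74^102 = 74^64·74^32·74^4·74^2 ≡ 1  ← first divisor giving 1
The order is 102.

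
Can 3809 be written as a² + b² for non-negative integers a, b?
28² + 55² (a=28, b=55)

Factorization: 3809 = 13 × 293
By Fermat: n is sum of two squares iff every prime p ≡ 3 (mod 4) appears to even power.
All primes ≡ 3 (mod 4) appear to even power.
Search a = 0, 1, 2, … for 3809 - a² a perfect square: first hit at a = 28: 3809 - 784 = 3025 = 55².
3809 = 28² + 55² = 784 + 3025 ✓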